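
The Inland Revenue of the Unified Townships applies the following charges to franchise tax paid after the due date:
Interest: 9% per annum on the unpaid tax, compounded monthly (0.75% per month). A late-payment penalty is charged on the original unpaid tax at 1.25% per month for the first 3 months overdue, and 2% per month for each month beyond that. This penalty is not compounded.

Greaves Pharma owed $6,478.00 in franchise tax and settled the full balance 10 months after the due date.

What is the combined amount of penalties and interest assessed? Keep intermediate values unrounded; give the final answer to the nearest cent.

Penalty, months 1–3: 3 × 1.25% × $6,478.00 = $242.93…
Penalty, months 4–10: 7 × 2% × $6,478.00 = $906.92
Interest: $6,478.00 × ((1 + 0.0075)^10 − 1) = $6,478.00 × 0.0775825… = $502.5797…
Penalties + interest = $1,149.8450 + $502.5797… = $1,652.42

$1,652.42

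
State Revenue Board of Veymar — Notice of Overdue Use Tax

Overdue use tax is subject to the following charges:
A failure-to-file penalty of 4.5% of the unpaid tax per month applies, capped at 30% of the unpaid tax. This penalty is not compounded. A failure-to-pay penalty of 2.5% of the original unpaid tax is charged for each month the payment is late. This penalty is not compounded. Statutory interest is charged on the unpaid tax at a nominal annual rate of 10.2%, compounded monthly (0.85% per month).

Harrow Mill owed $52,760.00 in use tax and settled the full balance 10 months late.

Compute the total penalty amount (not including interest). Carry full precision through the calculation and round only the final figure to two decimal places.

Failure-to-file: 10 × 4.5% × $52,760.00 = $23,742.00, capped at 30% × $52,760.00 = $15,828.00
Failure-to-pay penalty: 10 × 2.5% × $52,760.00 = $13,190.00
Total penalty = $15,828.00 + $13,190.00 = $29,018.00

$29,018.00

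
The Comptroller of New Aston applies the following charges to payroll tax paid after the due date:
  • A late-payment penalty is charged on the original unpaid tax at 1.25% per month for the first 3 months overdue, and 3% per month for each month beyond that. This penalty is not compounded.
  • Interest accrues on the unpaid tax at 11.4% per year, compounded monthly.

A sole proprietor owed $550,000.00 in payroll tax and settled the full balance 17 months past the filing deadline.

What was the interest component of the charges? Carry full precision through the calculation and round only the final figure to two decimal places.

$95,907.29

Interest (11.4%/yr ÷ 12 = 0.95%/month): $550,000.00 × ((1 + 0.0095)^17 − 1) = $95,907.2886…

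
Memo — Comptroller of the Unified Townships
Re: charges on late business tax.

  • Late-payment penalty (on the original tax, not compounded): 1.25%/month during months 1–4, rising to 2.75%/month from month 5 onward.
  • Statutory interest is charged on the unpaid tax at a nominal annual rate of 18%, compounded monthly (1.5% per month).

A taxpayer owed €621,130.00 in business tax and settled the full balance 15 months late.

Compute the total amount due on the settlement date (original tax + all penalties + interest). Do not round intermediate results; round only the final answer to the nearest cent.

Penalty, months 1–4: 4 × 1.25% × €621,130.00 = €31,056.50
Penalty, months 5–15: 11 × 2.75% × €621,130.00 = €187,891.83…
Interest: €621,130.00 × ((1 + 0.015)^15 − 1) = €621,130.00 × 0.2502321… = €155,426.6436…
Total = €621,130.00 + €218,948.3250 + €155,426.6436… = €995,504.97

€995,504.97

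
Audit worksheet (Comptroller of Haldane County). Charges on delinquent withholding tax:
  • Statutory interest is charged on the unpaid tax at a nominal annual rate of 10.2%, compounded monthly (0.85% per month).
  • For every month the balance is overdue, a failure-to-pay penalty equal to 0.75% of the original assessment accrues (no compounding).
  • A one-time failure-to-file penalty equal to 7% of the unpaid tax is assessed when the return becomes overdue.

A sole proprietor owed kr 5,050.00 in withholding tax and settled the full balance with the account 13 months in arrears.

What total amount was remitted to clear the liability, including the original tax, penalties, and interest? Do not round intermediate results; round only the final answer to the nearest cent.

kr 6,483.27

Failure-to-file penalty: 7% × kr 5,050.00 = kr 353.50
Failure-to-pay penalty: 13 × 0.75% × kr 5,050.00 = kr 492.38…
Interest: kr 5,050.00 × ((1 + 0.0085)^13 − 1) = kr 5,050.00 × 0.1163149… = kr 587.3904…
Total = kr 5,050.00 + kr 845.8750 + kr 587.3904… = kr 6,483.27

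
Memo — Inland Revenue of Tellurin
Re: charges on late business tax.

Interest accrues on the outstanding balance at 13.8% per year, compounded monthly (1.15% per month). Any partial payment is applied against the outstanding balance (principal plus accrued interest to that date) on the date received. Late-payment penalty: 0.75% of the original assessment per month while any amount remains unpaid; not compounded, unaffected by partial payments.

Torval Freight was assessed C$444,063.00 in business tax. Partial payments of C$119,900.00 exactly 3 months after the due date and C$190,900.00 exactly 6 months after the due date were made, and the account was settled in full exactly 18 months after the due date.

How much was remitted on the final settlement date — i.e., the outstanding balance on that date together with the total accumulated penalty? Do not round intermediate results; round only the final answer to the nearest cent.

C$244,183.83

Balance at month 3: C$444,063.0000 × (1 + 0.0115)^3 = C$459,560.0309…
After C$119,900.00 payment: C$459,560.0309… − C$119,900.00 = C$339,660.0309…
Balance at month 6: C$339,660.0309… × (1 + 0.0115)^3 = C$351,513.5786…
After C$190,900.00 payment: C$351,513.5786… − C$190,900.00 = C$160,613.5786…
Balance at month 18: C$160,613.5786… × (1 + 0.0115)^12 = C$184,235.3246…
Penalty: 18 × 0.75% × C$444,063.00 = C$59,948.51…
Final settlement = outstanding balance + penalty = C$184,235.3246… + C$59,948.51… = C$244,183.83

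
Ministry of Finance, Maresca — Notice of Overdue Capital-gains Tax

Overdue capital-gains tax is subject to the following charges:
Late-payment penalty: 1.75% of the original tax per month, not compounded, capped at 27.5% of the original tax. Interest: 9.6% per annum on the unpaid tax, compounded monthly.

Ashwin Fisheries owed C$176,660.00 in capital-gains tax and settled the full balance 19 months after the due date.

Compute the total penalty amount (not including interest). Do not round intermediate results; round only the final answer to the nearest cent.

C$48,581.50

Penalty (uncapped): 19 × 1.75% × C$176,660.00 = C$58,739.45; cap = 27.5% × C$176,660.00 = C$48,581.50 → penalty = C$48,581.50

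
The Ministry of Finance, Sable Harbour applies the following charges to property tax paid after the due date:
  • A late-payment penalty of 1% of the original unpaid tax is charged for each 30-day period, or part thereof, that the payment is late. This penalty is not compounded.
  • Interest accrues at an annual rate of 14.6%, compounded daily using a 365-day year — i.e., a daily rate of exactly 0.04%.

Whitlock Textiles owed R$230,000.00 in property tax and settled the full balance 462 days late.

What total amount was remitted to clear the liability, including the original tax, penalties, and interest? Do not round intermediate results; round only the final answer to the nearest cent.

Penalty periods: ⌈462/30⌉ = 16; penalty = 16 × 1% × R$230,000.00 = R$36,800.00
Interest: R$230,000.00 × ((1 + 0.0004)^462 − 1) = R$230,000.00 × 0.20293337… = R$46,674.6754…
Total = R$230,000.00 + R$36,800.0000 + R$46,674.6754… = R$313,474.68

R$313,474.68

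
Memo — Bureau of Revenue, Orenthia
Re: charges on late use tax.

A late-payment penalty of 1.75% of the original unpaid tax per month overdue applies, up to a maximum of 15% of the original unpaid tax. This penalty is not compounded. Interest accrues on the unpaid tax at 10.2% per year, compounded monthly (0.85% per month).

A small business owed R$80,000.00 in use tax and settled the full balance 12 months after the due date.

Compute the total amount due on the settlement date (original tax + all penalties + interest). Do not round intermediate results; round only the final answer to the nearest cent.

R$100,552.50

Penalty (uncapped): 12 × 1.75% × R$80,000.00 = R$16,800.00; cap = 15% × R$80,000.00 = R$12,000.00 → penalty = R$12,000.00
Interest: R$80,000.00 × ((1 + 0.0085)^12 − 1) = R$80,000.00 × 0.1069062… = R$8,552.4982…
Total = R$80,000.00 + R$12,000.0000 + R$8,552.4982… = R$100,552.50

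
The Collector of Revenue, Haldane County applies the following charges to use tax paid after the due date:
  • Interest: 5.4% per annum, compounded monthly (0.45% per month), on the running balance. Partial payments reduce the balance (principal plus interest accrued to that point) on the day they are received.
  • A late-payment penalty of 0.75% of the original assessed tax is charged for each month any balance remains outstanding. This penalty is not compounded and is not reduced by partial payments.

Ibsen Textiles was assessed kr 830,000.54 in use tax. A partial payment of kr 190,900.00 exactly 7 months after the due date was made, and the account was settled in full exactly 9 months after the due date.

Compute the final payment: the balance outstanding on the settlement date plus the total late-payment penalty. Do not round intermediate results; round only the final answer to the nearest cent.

kr 727,630.10

Balance at month 7: kr 830,000.5400 × (1 + 0.0045)^7 = kr 856,501.1739…
After kr 190,900.00 payment: kr 856,501.1739… − kr 190,900.00 = kr 665,601.1739…
Balance at month 9: kr 665,601.1739… × (1 + 0.0045)^2 = kr 671,605.0629…
Penalty: 9 × 0.75% × kr 830,000.54 = kr 56,025.04…
Final settlement = outstanding balance + penalty = kr 671,605.0629… + kr 56,025.04… = kr 727,630.10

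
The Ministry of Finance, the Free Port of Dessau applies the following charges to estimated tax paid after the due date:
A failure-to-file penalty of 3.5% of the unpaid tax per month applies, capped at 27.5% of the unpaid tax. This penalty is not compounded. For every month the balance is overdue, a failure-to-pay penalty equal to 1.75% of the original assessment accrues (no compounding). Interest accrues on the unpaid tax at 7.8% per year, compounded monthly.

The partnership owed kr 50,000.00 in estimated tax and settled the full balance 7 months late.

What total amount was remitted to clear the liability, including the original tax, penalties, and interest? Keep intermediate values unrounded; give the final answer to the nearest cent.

kr 70,694.85

Failure-to-file: 7 × 3.5% × kr 50,000.00 = kr 12,250.00 (under the 27.5% cap)
Failure-to-pay penalty = 1.75% × kr 50,000.00 × 7 mo = kr 6,125.00
Interest (7.8%/yr ÷ 12 = 0.65%/month): kr 50,000.00 × ((1 + 0.0065)^7 − 1) = kr 2,319.8462…
Total = kr 50,000.00 + kr 18,375.0000 + kr 2,319.8462… = kr 70,694.85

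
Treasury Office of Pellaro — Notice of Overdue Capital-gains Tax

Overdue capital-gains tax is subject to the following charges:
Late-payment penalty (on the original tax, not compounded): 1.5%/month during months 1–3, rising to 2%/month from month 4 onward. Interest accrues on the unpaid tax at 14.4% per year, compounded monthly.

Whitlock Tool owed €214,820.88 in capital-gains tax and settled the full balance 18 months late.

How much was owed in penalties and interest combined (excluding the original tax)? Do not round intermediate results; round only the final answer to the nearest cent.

Penalty, months 1–3: 3 × 1.5% × €214,820.88 = €9,666.94…
Penalty, months 4–18: 15 × 2% × €214,820.88 = €64,446.26…
Interest (14.4%/yr ÷ 12 = 1.2%/month): €214,820.88 × ((1 + 0.012)^18 − 1) = €51,451.2525…
Penalties + interest = €74,113.2036 + €51,451.2525… = €125,564.46

€125,564.46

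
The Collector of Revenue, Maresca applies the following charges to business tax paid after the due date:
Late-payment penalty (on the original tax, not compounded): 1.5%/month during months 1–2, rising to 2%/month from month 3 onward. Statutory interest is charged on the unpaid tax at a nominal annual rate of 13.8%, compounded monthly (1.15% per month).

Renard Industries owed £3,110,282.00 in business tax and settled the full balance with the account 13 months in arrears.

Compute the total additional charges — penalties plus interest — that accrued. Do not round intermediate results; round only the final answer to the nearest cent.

Penalty, months 1–2: 2 × 1.5% × £3,110,282.00 = £93,308.46
Penalty, months 3–13: 11 × 2% × £3,110,282.00 = £684,262.04
Interest: £3,110,282.00 × ((1 + 0.0115)^13 − 1) = £3,110,282.00 × 0.1602632… = £498,463.8660…
Penalties + interest = £777,570.5000 + £498,463.8660… = £1,276,034.37

£1,276,034.37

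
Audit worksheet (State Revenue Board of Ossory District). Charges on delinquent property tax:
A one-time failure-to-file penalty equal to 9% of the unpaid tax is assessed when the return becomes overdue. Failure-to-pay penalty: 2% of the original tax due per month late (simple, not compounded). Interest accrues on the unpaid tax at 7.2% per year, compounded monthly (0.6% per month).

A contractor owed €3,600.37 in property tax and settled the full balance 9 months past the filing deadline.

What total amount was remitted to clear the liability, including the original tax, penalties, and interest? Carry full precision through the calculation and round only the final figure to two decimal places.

€4,771.62

Failure-to-file penalty: 9% × €3,600.37 = €324.03…
Failure-to-pay penalty = 2% × €3,600.37 × 9 mo = €648.07…
Interest: €3,600.37 × ((1 + 0.006)^9 − 1) = €3,600.37 × 0.0553143… = €199.1520…
Total = €3,600.37 + €972.0999 + €199.1520… = €4,771.62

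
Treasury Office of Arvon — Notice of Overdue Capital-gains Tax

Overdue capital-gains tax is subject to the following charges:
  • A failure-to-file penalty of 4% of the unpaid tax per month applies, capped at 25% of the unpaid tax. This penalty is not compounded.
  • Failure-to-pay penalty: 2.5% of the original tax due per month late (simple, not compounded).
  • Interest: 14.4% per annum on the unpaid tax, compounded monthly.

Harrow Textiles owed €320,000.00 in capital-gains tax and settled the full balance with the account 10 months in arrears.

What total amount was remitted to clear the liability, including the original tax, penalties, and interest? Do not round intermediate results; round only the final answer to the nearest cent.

Failure-to-file: 10 × 4% × €320,000.00 = €128,000.00, capped at 25% × €320,000.00 = €80,000.00
Failure-to-pay penalty = 2.5% × €320,000.00 × 10 mo = €80,000.00
Interest (14.4%/yr ÷ 12 = 1.2%/month): €320,000.00 × ((1 + 0.012)^10 − 1) = €40,541.3689…
Total = €320,000.00 + €160,000.0000 + €40,541.3689… = €520,541.37

€520,541.37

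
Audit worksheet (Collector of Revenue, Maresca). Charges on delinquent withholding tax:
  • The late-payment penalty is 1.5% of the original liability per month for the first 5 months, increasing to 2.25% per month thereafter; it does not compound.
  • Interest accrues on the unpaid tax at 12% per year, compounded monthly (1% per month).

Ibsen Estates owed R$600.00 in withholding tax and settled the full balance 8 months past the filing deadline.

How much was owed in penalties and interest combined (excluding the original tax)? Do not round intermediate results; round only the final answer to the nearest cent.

R$135.21

Penalty, months 1–5: 5 × 1.5% × R$600.00 = R$45.00
Penalty, months 6–8: 3 × 2.25% × R$600.00 = R$40.50
Interest: R$600.00 × ((1 + 0.01)^8 − 1) = R$600.00 × 0.0828567… = R$49.7140…
Penalties + interest = R$85.5000 + R$49.7140… = R$135.21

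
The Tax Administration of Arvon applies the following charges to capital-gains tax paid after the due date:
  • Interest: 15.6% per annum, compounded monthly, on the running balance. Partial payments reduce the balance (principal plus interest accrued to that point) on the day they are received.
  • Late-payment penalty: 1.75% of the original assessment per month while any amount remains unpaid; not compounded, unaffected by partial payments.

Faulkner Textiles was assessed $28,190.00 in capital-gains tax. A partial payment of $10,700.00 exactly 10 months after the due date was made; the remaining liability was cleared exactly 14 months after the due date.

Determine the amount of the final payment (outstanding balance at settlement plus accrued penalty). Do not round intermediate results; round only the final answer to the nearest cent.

Monthly rate = 15.6% ÷ 12 = 1.3%
Balance at month 10: $28,190.0000 × (1 + 0.013)^10 = $32,076.6887…
After $10,700.00 payment: $32,076.6887… − $10,700.00 = $21,376.6887…
Balance at month 14: $21,376.6887… × (1 + 0.013)^4 = $22,510.1410…
Penalty: 14 × 1.75% × $28,190.00 = $6,906.55
Final settlement = outstanding balance + penalty = $22,510.1410… + $6,906.55 = $29,416.69

$29,416.69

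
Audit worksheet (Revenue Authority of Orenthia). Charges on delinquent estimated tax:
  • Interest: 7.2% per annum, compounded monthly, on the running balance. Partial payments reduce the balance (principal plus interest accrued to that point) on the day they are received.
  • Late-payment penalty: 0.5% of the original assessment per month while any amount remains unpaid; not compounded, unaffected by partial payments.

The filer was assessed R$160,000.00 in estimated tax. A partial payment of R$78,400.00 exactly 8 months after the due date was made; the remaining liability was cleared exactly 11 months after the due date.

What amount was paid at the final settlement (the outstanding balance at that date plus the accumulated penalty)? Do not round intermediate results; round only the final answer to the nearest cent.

Monthly rate = 7.2% ÷ 12 = 0.6%
Balance at month 8: R$160,000.0000 × (1 + 0.006)^8 = R$167,843.2299…
After R$78,400.00 payment: R$167,843.2299… − R$78,400.00 = R$89,443.2299…
Balance at month 11: R$89,443.2299… × (1 + 0.006)^3 = R$91,062.8873…
Penalty: 11 × 0.5% × R$160,000.00 = R$8,800.00
Final settlement = outstanding balance + penalty = R$91,062.8873… + R$8,800.00 = R$99,862.89

R$99,862.89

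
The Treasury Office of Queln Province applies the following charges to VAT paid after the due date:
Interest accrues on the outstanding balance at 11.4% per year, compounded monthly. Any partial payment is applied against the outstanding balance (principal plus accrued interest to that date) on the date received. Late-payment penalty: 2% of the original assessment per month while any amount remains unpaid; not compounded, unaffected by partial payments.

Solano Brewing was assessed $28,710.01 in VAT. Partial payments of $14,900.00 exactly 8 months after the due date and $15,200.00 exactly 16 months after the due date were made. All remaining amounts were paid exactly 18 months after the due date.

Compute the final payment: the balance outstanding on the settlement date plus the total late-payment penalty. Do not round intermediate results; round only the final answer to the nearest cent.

Monthly rate = 11.4% ÷ 12 = 0.95%
Balance at month 8: $28,710.0100 × (1 + 0.0095)^8 = $30,965.9159…
After $14,900.00 payment: $30,965.9159… − $14,900.00 = $16,065.9159…
Balance at month 16: $16,065.9159… × (1 + 0.0095)^8 = $17,328.3047…
After $15,200.00 payment: $17,328.3047… − $15,200.00 = $2,128.3047…
Balance at month 18: $2,128.3047… × (1 + 0.0095)^2 = $2,168.9346…
Penalty: 18 × 2% × $28,710.01 = $10,335.60…
Final settlement = outstanding balance + penalty = $2,168.9346… + $10,335.60… = $12,504.54

$12,504.54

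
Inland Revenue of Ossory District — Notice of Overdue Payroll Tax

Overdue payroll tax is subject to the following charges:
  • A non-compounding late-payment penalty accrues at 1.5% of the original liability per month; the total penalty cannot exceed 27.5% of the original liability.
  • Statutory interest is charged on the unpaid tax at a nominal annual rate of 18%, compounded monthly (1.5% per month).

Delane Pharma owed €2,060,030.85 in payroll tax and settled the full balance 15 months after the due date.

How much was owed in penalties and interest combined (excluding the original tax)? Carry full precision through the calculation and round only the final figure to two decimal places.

€978,992.72

Penalty: 15 × 1.5% × €2,060,030.85 = €463,506.94… (below the 27.5% cap of €566,508.48…)
Interest: €2,060,030.85 × ((1 + 0.015)^15 − 1) = €2,060,030.85 × 0.2502321… = €515,485.7770…
Penalties + interest = €463,506.9413… + €515,485.7770… = €978,992.72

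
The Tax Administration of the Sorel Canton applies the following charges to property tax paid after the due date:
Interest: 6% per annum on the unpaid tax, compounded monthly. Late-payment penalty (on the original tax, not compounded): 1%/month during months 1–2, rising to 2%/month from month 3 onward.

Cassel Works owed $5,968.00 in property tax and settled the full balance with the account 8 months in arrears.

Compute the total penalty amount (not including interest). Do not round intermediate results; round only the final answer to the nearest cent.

$835.52

Penalty, months 1–2: 2 × 1% × $5,968.00 = $119.36
Penalty, months 3–8: 6 × 2% × $5,968.00 = $716.16
Total penalty = $119.36 + $716.16 = $835.52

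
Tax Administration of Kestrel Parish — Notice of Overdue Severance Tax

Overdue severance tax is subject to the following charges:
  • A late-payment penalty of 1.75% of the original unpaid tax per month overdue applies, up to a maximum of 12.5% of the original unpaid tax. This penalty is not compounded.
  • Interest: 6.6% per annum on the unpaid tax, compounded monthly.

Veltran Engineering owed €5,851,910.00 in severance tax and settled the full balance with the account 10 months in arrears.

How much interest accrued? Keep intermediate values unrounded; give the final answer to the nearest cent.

€329,938.93

Interest (6.6%/yr ÷ 12 = 0.55%/month): €5,851,910.00 × ((1 + 0.0055)^10 − 1) = €329,938.9278…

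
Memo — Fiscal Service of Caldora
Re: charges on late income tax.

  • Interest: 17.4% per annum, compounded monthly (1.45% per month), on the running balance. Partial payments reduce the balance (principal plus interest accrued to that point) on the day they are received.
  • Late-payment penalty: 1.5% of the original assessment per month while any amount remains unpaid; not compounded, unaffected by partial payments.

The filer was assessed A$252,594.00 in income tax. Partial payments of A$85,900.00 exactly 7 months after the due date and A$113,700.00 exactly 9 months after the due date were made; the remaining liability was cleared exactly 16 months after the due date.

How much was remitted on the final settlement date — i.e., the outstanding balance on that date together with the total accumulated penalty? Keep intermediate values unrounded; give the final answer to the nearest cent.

Balance at month 7: A$252,594.0000 × (1 + 0.0145)^7 = A$279,374.9031…
After A$85,900.00 payment: A$279,374.9031… − A$85,900.00 = A$193,474.9031…
Balance at month 9: A$193,474.9031… × (1 + 0.0145)^2 = A$199,126.3534…
After A$113,700.00 payment: A$199,126.3534… − A$113,700.00 = A$85,426.3534…
Balance at month 16: A$85,426.3534… × (1 + 0.0145)^7 = A$94,483.5555…
Penalty: 16 × 1.5% × A$252,594.00 = A$60,622.56
Final settlement = outstanding balance + penalty = A$94,483.5555… + A$60,622.56 = A$155,106.12

A$155,106.12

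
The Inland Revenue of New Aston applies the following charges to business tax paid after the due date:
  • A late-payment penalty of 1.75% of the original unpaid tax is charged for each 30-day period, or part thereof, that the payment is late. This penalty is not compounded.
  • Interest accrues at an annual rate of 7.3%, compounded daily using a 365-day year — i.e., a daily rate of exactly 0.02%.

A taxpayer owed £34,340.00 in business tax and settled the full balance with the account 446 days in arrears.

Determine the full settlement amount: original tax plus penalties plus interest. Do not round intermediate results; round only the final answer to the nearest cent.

Penalty periods: ⌈446/30⌉ = 15; penalty = 15 × 1.75% × £34,340.00 = £9,014.25
Interest: £34,340.00 × ((1 + 0.0002)^446 − 1) = £34,340.00 × 0.09328954… = £3,203.5629…
Total = £34,340.00 + £9,014.2500 + £3,203.5629… = £46,557.81

£46,557.81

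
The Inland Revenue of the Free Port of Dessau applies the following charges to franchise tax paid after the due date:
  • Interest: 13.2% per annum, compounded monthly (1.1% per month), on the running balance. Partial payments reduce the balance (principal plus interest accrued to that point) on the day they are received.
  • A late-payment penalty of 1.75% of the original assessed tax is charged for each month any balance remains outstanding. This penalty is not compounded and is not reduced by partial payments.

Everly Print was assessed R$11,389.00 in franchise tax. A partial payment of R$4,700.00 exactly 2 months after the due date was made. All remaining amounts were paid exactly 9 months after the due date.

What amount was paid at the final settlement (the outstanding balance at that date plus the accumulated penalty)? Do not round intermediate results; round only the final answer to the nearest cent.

R$9,287.12

Balance at month 2: R$11,389.0000 × (1 + 0.011)^2 = R$11,640.9361…
After R$4,700.00 payment: R$11,640.9361… − R$4,700.00 = R$6,940.9361…
Balance at month 9: R$6,940.9361… × (1 + 0.011)^7 = R$7,493.3520…
Penalty: 9 × 1.75% × R$11,389.00 = R$1,793.77…
Final settlement = outstanding balance + penalty = R$7,493.3520… + R$1,793.77… = R$9,287.12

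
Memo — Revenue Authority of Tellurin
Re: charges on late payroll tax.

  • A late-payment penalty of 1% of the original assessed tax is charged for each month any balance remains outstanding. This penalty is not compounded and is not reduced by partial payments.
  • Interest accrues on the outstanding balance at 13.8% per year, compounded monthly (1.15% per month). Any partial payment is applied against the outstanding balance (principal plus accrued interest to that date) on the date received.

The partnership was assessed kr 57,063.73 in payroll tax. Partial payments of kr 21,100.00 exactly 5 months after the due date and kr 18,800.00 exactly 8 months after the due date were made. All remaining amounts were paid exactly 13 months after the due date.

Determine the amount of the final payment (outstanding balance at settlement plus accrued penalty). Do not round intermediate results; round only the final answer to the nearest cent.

kr 30,599.93

Balance at month 5: kr 57,063.7300 × (1 + 0.0115)^5 = kr 60,421.2341…
After kr 21,100.00 payment: kr 60,421.2341… − kr 21,100.00 = kr 39,321.2341…
Balance at month 8: kr 39,321.2341… × (1 + 0.0115)^3 = kr 40,693.4772…
After kr 18,800.00 payment: kr 40,693.4772… − kr 18,800.00 = kr 21,893.4772…
Balance at month 13: kr 21,893.4772… × (1 + 0.0115)^5 = kr 23,181.6412…
Penalty: 13 × 1% × kr 57,063.73 = kr 7,418.28…
Final settlement = outstanding balance + penalty = kr 23,181.6412… + kr 7,418.28… = kr 30,599.93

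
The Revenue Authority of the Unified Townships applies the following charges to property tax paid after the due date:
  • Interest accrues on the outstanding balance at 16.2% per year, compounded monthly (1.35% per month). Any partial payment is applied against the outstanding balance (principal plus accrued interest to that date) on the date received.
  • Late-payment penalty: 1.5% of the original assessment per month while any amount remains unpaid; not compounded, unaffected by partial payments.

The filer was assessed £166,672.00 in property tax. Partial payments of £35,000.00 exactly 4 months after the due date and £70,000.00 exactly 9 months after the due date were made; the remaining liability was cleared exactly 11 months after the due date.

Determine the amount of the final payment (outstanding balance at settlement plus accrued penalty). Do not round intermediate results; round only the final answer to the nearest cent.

Balance at month 4: £166,672.0000 × (1 + 0.0135)^4 = £175,856.1897…
After £35,000.00 payment: £175,856.1897… − £35,000.00 = £140,856.1897…
Balance at month 9: £140,856.1897… × (1 + 0.0135)^5 = £150,624.1819…
After £70,000.00 payment: £150,624.1819… − £70,000.00 = £80,624.1819…
Balance at month 11: £80,624.1819… × (1 + 0.0135)^2 = £82,815.7286…
Penalty: 11 × 1.5% × £166,672.00 = £27,500.88
Final settlement = outstanding balance + penalty = £82,815.7286… + £27,500.88 = £110,316.61

£110,316.61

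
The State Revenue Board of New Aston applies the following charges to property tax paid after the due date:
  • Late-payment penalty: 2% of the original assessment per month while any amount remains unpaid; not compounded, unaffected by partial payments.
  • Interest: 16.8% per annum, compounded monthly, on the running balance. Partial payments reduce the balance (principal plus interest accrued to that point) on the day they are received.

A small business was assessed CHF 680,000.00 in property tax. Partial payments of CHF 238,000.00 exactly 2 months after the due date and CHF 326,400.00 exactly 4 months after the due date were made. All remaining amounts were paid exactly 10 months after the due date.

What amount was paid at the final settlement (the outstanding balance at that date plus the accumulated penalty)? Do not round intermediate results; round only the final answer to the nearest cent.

Monthly rate = 16.8% ÷ 12 = 1.4%
Balance at month 2: CHF 680,000.0000 × (1 + 0.014)^2 = CHF 699,173.2800
After CHF 238,000.00 payment: CHF 699,173.2800 − CHF 238,000.00 = CHF 461,173.2800
Balance at month 4: CHF 461,173.2800 × (1 + 0.014)^2 = CHF 474,176.5218…
After CHF 326,400.00 payment: CHF 474,176.5218… − CHF 326,400.00 = CHF 147,776.5218…
Balance at month 10: CHF 147,776.5218… × (1 + 0.014)^6 = CHF 160,632.4082…
Penalty: 10 × 2% × CHF 680,000.00 = CHF 136,000.00
Final settlement = outstanding balance + penalty = CHF 160,632.4082… + CHF 136,000.00 = CHF 296,632.41

CHF 296,632.41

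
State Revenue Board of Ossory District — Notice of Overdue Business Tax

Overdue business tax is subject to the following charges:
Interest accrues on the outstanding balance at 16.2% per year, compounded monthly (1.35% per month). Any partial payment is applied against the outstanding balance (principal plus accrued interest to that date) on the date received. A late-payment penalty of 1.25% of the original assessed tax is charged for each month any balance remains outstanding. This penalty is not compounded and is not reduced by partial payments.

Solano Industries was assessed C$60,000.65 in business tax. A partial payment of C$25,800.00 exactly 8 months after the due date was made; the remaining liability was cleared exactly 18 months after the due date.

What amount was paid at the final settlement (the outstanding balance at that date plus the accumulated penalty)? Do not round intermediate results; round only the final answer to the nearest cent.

C$60,378.43

Balance at month 8: C$60,000.6500 × (1 + 0.0135)^8 = C$66,795.3115…
After C$25,800.00 payment: C$66,795.3115… − C$25,800.00 = C$40,995.3115…
Balance at month 18: C$40,995.3115… × (1 + 0.0135)^10 = C$46,878.2856…
Penalty: 18 × 1.25% × C$60,000.65 = C$13,500.15…
Final settlement = outstanding balance + penalty = C$46,878.2856… + C$13,500.15… = C$60,378.43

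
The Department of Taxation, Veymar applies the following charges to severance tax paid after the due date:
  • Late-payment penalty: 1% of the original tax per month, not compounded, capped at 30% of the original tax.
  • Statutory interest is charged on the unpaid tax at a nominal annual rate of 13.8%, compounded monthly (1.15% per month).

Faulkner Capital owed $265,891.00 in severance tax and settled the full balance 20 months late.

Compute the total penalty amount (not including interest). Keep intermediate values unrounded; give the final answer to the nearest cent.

$53,178.20

Penalty: 20 × 1% × $265,891.00 = $53,178.20 (below the 30% cap of $79,767.30)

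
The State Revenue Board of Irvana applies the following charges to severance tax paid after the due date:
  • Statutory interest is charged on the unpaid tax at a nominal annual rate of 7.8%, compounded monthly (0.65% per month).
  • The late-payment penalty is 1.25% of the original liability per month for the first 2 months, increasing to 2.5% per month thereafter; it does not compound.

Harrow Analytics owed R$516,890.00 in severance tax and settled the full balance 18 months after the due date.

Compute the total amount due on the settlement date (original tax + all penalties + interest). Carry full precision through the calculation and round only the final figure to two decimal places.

R$800,504.39

Penalty, months 1–2: 2 × 1.25% × R$516,890.00 = R$12,922.25
Penalty, months 3–18: 16 × 2.5% × R$516,890.00 = R$206,756.00
Interest: R$516,890.00 × ((1 + 0.0065)^18 − 1) = R$516,890.00 × 0.1236939… = R$63,936.1437…
Total = R$516,890.00 + R$219,678.2500 + R$63,936.1437… = R$800,504.39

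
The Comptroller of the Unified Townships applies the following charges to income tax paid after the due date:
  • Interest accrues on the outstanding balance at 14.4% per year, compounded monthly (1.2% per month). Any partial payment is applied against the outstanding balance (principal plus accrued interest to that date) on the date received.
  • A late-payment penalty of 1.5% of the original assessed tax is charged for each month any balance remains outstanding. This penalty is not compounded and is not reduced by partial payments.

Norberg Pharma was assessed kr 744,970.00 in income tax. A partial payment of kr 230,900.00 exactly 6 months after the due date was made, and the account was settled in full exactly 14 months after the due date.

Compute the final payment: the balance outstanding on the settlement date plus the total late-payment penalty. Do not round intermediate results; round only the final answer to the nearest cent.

kr 782,795.10

Balance at month 6: kr 744,970.0000 × (1 + 0.012)^6 = kr 800,242.9542…
After kr 230,900.00 payment: kr 800,242.9542… − kr 230,900.00 = kr 569,342.9542…
Balance at month 14: kr 569,342.9542… × (1 + 0.012)^8 = kr 626,351.3972…
Penalty: 14 × 1.5% × kr 744,970.00 = kr 156,443.70
Final settlement = outstanding balance + penalty = kr 626,351.3972… + kr 156,443.70 = kr 782,795.10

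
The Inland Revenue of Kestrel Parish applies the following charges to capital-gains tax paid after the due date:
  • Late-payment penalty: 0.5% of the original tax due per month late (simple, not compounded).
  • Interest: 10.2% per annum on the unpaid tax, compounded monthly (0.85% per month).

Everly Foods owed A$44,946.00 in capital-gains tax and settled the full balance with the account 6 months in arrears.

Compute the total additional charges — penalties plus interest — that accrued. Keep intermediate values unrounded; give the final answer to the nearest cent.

A$3,689.89

Late-payment penalty: 6 × 0.5% × A$44,946.00 = A$1,348.38
Interest: A$44,946.00 × ((1 + 0.0085)^6 − 1) = A$44,946.00 × 0.0520961… = A$2,341.5118…
Penalties + interest = A$1,348.3800 + A$2,341.5118… = A$3,689.89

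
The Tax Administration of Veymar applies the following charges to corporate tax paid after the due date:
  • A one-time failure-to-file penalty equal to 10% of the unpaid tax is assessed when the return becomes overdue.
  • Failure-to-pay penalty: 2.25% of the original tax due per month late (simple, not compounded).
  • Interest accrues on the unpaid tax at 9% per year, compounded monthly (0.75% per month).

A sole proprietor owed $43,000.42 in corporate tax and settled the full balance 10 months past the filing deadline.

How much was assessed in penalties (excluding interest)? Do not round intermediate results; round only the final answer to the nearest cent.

Failure-to-file penalty: 10% × $43,000.42 = $4,300.04…
Failure-to-pay penalty = 2.25% × $43,000.42 × 10 mo = $9,675.09…
Total penalty = $4,300.04… + $9,675.09… = $13,975.14

$13,975.14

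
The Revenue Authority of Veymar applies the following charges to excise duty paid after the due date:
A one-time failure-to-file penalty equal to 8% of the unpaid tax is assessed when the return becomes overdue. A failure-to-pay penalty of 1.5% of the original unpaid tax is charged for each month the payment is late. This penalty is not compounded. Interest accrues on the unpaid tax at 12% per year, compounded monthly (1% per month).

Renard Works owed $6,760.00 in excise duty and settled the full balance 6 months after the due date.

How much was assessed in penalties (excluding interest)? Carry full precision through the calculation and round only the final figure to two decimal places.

$1,149.20

Failure-to-file penalty: 8% × $6,760.00 = $540.80
Failure-to-pay penalty: 6 × 1.5% × $6,760.00 = $608.40
Total penalty = $540.80 + $608.40 = $1,149.20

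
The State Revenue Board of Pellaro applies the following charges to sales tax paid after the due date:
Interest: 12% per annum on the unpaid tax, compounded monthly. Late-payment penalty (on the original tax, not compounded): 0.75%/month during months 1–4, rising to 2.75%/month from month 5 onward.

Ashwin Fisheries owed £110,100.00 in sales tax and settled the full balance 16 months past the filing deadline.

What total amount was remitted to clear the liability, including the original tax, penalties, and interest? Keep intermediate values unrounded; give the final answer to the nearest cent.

£168,736.91

Penalty, months 1–4: 4 × 0.75% × £110,100.00 = £3,303.00
Penalty, months 5–16: 12 × 2.75% × £110,100.00 = £36,333.00
Interest (12%/yr ÷ 12 = 1%/month): £110,100.00 × ((1 + 0.01)^16 − 1) = £19,000.9088…
Total = £110,100.00 + £39,636.0000 + £19,000.9088… = £168,736.91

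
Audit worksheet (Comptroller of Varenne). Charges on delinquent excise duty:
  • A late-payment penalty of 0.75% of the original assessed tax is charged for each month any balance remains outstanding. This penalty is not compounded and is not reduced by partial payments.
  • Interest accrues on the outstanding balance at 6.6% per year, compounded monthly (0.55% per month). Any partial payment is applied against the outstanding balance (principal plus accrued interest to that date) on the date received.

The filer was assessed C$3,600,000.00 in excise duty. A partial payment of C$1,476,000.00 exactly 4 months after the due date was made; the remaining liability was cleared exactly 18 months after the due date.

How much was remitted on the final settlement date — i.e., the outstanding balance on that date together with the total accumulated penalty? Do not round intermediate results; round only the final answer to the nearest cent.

C$2,865,754.87

Balance at month 4: C$3,600,000.0000 × (1 + 0.0055)^4 = C$3,679,855.7991…
After C$1,476,000.00 payment: C$3,679,855.7991… − C$1,476,000.00 = C$2,203,855.7991…
Balance at month 18: C$2,203,855.7991… × (1 + 0.0055)^14 = C$2,379,754.8674…
Penalty: 18 × 0.75% × C$3,600,000.00 = C$486,000.00
Final settlement = outstanding balance + penalty = C$2,379,754.8674… + C$486,000.00 = C$2,865,754.87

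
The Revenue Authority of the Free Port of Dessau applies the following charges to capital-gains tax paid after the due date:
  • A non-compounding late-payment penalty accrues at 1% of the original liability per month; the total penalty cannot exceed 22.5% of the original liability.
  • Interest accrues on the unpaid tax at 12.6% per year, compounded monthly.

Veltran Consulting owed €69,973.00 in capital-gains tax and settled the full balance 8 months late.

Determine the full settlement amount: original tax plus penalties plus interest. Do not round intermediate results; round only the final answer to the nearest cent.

€81,669.17

Penalty: 8 × 1% × €69,973.00 = €5,597.84 (below the 22.5% cap of €15,743.93…)
Interest (12.6%/yr ÷ 12 = 1.05%/month): €69,973.00 × ((1 + 0.0105)^8 − 1) = €6,098.3348…
Total = €69,973.00 + €5,597.8400 + €6,098.3348… = €81,669.17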